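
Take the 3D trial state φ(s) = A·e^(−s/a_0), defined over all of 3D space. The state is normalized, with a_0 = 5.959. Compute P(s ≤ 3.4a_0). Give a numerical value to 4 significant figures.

Integrate the radial probability density 4πs²|φ|² over s ≤ 3.4a_0.
The full normalization integral is A²·[π·a_0^3] = 1, fixing A².
Substituting u = s/a_0, A², 4π and the length scale all cancel in the ratio: P = ∫_{0}^{3.4} u^2·e^(-2·u) du / ∫_{0}^{∞} u^2·e^(-2·u) du.
Using ∫ u^2·e^(-2·u) du = -(2·u^2 + 2·u + 1)·e^(-2·u)/4, the numerator is 1/4 - 773·e^(-34/5)/100 and the denominator is 1/4.
Taking the ratio yields P = 0.96556.

P ≈ 0.9656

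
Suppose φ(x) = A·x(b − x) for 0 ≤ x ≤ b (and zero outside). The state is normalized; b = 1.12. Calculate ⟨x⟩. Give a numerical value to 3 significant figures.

⟨x⟩ = ∫ x |φ|² dx over the full domain.
Expanding the polynomial and integrating term by term, since the A² factors cancel between numerator and denominator, ⟨x⟩ = b/2.
Putting b = 1.12 gives 0.5600.

⟨x⟩ ≈ 0.560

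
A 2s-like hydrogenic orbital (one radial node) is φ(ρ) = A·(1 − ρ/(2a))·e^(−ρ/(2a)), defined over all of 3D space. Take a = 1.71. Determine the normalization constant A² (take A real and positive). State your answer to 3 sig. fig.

The normalization condition is ∫|φ|² 4πρ² dρ = 1 from 0 to ∞.
In 3D with spherical symmetry the volume element is 4πρ² dρ.
With ∫₀^∞ ρ^4 e^(−αρ) dρ = 4!/α^5, the integral (without the A² prefactor) comes out to 8·π·a^3.
Plugging in a = 1.71 yields A = 0.08920.

A^2 ≈ 0.00796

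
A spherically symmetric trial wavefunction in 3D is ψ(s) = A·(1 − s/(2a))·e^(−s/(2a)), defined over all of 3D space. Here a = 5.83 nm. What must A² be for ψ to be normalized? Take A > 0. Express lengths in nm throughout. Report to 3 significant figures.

A^2 ≈ 0.000201 nm^(-3)

We need A² ∫|f|² 4πs² ds = 1, taking the integral from 0 to ∞.
(Spherical symmetry: dV = 4πs² ds.)
The integral (without the A² prefactor) comes out to 8·π·a^3.
Hence A² = 1/[8·π·a^3].
Plugging in a = 5.83 yields A = 0.01417.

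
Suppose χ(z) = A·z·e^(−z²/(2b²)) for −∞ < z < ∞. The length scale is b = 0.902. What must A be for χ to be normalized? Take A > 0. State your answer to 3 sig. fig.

A ≈ 1.24

We need A² ∫|f|² dz = 1, taking the integral from −∞ to ∞.
Differentiating ∫e^(−αz²) dz = √(π/α) under α to get the higher moments, carrying out the integral gives A² · √(π)·b^3/2.
So A² = (√(π)·b^3/2)^(−1).
Plugging in b = 0.902 yields A = 1.240.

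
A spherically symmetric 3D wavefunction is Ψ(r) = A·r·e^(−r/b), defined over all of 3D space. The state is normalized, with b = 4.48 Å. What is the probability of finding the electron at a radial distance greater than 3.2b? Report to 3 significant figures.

With dV = 4πr²dr, the probability is ∫|Ψ|² dV over r > 3.2b.
Normalization gives A² = 1/(3·π·b^5).
Substituting u = r/b, A², 4π and the length scale all cancel in the ratio: P = ∫_{3.2}^{∞} u^4·e^(-2·u) du / ∫_{0}^{∞} u^4·e^(-2·u) du.
Using ∫ u^4·e^(-2·u) du = -(u^4/2 + u^3 + 3·u^2/2 + 3·u/2 + 3/4)·e^(-2·u), the numerator is ≈ 0.17630 and the denominator is 3/4.
Taking the ratio yields P = 0.2351.

P ≈ 0.235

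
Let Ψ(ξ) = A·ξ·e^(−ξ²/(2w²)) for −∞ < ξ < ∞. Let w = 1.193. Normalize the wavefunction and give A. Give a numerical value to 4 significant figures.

A ≈ 0.8152

Require ∫ |Ψ|² dξ = 1 over the whole domain.
Using the Gaussian integral ∫_{−∞}^{∞} e^(−αξ²) dξ = √(π/α), the integral (without the A² prefactor) comes out to √(π)·w^3/2.
Plugging in w = 1.193 yields A = 0.81521.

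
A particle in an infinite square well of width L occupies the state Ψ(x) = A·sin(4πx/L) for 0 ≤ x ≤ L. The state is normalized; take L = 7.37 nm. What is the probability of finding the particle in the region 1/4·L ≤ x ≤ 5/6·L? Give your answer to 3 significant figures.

|Ψ|² is the probability density, so P = ∫_{1/4·L}^{5/6·L} |Ψ|² dx.
Since A² = 1/(L/2), this is the region integral divided by the full normalization integral.
Substituting u = x/L, A² and the length scale cancel in the ratio: P = ∫_{1/4}^{5/6} sin(4·π·u)^2 du / ∫_{0}^{1} sin(4·π·u)^2 du.
With ∫ sin(4·π·u)^2 du = u/2 - sin(4·π·u)·cos(4·π·u)/(8·π) + C, the region integral is -√(3)/(32·π) + 7/24 and the full one is 1/2.
The result is P = -√(3)/(16·π) + 7/12.

P ≈ 0.549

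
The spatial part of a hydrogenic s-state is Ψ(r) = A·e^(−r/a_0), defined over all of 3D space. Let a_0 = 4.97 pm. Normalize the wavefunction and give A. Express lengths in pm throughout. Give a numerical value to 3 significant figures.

A ≈ 0.0509 pm^(-3/2)

We need A² ∫|f|² 4πr² dr = 1, taking the integral from 0 to ∞.
The angular integral contributes 4π, leaving ∫₀^∞ r²|Ψ|² dr.
The integral (without the A² prefactor) comes out to π·a_0^3.
So A² = (π·a_0^3)^(−1).
Plugging in a_0 = 4.97 yields A = 0.05092.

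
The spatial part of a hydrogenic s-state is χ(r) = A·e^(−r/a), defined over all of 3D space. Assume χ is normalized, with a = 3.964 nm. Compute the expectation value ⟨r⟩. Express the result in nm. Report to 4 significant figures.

The expectation value is the |χ|²-weighted average of r: ∫ r|χ|² 4πr² dr.
Since the A² factors cancel between numerator and denominator, ⟨r⟩ = 3·a/2.
Putting a = 3.964 gives 5.9460.

⟨r⟩ ≈ 5.946 nm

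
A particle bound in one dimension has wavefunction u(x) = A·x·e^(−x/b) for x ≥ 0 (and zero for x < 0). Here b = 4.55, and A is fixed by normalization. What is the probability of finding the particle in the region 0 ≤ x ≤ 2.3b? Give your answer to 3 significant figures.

P ≈ 0.837

The probability is P = ∫ |u|² dx over [0, 2.3b].
The normalization integral ∫|u|²dx over the whole domain equals b^3/4·A², and A² cancels in the ratio.
Substituting t = x/b, A² and the length scale cancel in the ratio: P = ∫_{0}^{2.3} t^2·e^(-2·t) dt / ∫_{0}^{∞} t^2·e^(-2·t) dt.
Using ∫ t^2·e^(-2·t) dt = -(2·t^2 + 2·t + 1)·e^(-2·t)/4, the numerator is 1/4 - 809·e^(-23/5)/200 and the denominator is 1/4.
Evaluating gives P = 0.8374.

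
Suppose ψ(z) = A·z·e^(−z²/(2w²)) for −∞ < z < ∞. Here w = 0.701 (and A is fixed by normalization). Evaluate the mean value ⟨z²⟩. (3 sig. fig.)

⟨z^2⟩ ≈ 0.737

⟨z²⟩ = ∫ z^2 |ψ|² dz over the full domain.
Differentiating ∫e^(−αz²) dz = √(π/α) under α to get the higher moments, since the A² factors cancel between numerator and denominator, ⟨z²⟩ = 3·w^2/2.
With w = 0.701, ⟨z^2⟩ = 0.7371.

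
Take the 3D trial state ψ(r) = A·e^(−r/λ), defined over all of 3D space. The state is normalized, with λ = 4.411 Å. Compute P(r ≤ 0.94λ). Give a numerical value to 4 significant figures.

Integrate the radial probability density 4πr²|ψ|² over r ≤ 0.94λ.
The full normalization integral is A²·[π·λ^3] = 1, fixing A².
Let u = r/λ; then A², 4π and the length scale all cancel, so P = ∫_{0}^{0.94} u^2·e^(-2·u) du ÷ ∫_{0}^{∞} u^2·e^(-2·u) du.
Using ∫ u^2·e^(-2·u) du = -(2·u^2 + 2·u + 1)·e^(-2·u)/4, the numerator is 1/4 - 5809·e^(-47/25)/5000 and the denominator is 1/4.
This evaluates to P = 0.29088.

P ≈ 0.2909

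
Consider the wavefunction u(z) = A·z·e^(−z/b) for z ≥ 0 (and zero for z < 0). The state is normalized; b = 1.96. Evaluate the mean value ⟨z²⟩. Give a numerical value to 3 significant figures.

The expectation value is the |u|²-weighted average of z^2: ∫ z^2|u|² dz.
With ∫₀^∞ z^4 e^(−αz) dz = 4!/α^5, evaluating both integrals, ⟨z²⟩ = 3·b^2.
Putting b = 1.96 gives 11.52.

⟨z^2⟩ ≈ 11.5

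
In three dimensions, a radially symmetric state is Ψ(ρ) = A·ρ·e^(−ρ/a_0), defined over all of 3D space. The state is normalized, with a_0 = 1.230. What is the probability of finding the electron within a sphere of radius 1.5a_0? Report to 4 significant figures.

P ≈ 0.1847

Integrate the radial probability density 4πρ²|Ψ|² over ρ ≤ 1.5a_0.
The full normalization integral is A²·[3·π·a_0^5] = 1, fixing A².
In terms of u = ρ/a_0 (A², 4π and the length scale all cancel between numerator and denominator), P = [∫_{0}^{1.5} u^4·e^(-2·u) du] / [∫_{0}^{∞} u^4·e^(-2·u) du].
An antiderivative of u^4·e^(-2·u) is -(u^4/2 + u^3 + 3·u^2/2 + 3·u/2 + 3/4)·e^(-2·u); evaluating from 0 to 1.5 gives 3/4 - 393·e^(-3)/32, while the full integral is 3/4.
The region integral divided by the full integral gives P = 0.18474.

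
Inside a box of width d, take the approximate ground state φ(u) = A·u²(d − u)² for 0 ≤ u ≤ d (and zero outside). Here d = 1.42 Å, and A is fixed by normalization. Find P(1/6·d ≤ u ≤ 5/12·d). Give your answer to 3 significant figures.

P ≈ 0.293

|φ|² is the probability density, so P = ∫_{1/6·d}^{5/12·d} |φ|² du.
With A² fixed by ∫|φ|² = 1, i.e. A² = (d^9/630)^(−1), substitute and integrate.
Substituting t = u/d, A² and the length scale cancel in the ratio: P = ∫_{1/6}^{5/12} t^4·(1 - t)^4 dt / ∫_{0}^{1} t^4·(1 - t)^4 dt.
Using ∫ t^4·(1 - t)^4 dt = t^5·(70·t^4 - 315·t^3 + 540·t^2 - 420·t + 126)/630, the numerator is ≈ 0.00046568 and the denominator is 1/630.
Evaluating gives P = 0.2934.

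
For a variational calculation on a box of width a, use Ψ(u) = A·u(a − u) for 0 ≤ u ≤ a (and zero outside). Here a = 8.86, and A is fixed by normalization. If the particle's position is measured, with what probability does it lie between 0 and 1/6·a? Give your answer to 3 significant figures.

P ≈ 0.0355

The probability is P = ∫ |Ψ|² du over [0, 1/6·a].
The normalization integral ∫|Ψ|²du over the whole domain equals a^5/30·A², and A² cancels in the ratio.
Substituting t = u/a, A² and the length scale cancel in the ratio: P = ∫_{0}^{1/6} t^2·(1 - t)^2 dt / ∫_{0}^{1} t^2·(1 - t)^2 dt.
An antiderivative of t^2·(1 - t)^2 is t^3·(6·t^2 - 15·t + 10)/30; evaluating from 0 to 1/6 gives ≈ 0.0011831, while the full integral is 1/30.
This works out to P = 23/648.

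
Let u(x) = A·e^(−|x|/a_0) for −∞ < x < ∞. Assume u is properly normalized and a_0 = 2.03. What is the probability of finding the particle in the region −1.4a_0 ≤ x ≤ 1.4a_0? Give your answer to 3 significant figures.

|u|² is the probability density, so P = ∫_{−1.4a_0}^{1.4a_0} |u|² dx.
Since A² = 1/(a_0), this is the region integral divided by the full normalization integral.
Both integrals are even about x = 0, so only the x ≥ 0 halves are needed (the factors of 2 cancel). Substituting t = x/a_0, A² and the length scale cancel in the ratio: P = ∫_{0}^{1.4} e^(-2·t) dt / ∫_{0}^{∞} e^(-2·t) dt.
Using ∫ e^(-2·t) dt = -e^(-2·t)/2, the numerator is 1/2 - e^(-14/5)/2 and the denominator is 1/2.
Evaluating gives P = 0.9392.

P ≈ 0.939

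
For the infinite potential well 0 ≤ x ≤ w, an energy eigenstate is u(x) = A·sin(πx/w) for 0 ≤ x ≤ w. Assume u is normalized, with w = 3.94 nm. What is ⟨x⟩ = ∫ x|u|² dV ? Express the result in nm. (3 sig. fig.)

The expectation value is the |u|²-weighted average of x: ∫ x|u|² dx.
Since the A² factors cancel between numerator and denominator, ⟨x⟩ = w/2.
With w = 3.94, ⟨x⟩ = 1.970.

⟨x⟩ ≈ 1.97 nm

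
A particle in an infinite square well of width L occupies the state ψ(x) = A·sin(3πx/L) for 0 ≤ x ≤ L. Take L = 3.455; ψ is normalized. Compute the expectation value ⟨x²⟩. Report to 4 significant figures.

⟨x²⟩ = ∫ x^2 |ψ|² dx over the full domain.
With ∫₀^L sin²(nπx/L) dx = L/2, evaluating both integrals, ⟨x²⟩ = -L^2/(18·π^2) + L^2/3.
With L = 3.455, ⟨x^2⟩ = 3.9118.

⟨x^2⟩ ≈ 3.912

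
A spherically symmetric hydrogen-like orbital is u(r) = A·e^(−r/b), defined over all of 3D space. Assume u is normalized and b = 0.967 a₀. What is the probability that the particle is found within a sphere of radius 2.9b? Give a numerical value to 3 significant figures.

P ≈ 0.928

Integrate the radial probability density 4πr²|u|² over r ≤ 2.9b.
The full normalization integral is A²·[π·b^3] = 1, fixing A².
Let t = r/b; then A², 4π and the length scale all cancel, so P = ∫_{0}^{2.9} t^2·e^(-2·t) dt ÷ ∫_{0}^{∞} t^2·e^(-2·t) dt.
An antiderivative of t^2·e^(-2·t) is -(2·t^2 + 2·t + 1)·e^(-2·t)/4; evaluating from 0 to 2.9 gives 1/4 - 1181·e^(-29/5)/200, while the full integral is 1/4.
This evaluates to P = 0.9285.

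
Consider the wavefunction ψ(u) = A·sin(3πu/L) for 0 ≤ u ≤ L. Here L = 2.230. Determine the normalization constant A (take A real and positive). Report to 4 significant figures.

The normalization condition is ∫|ψ|² du = 1 from 0 to L.
With ∫₀^L sin²(nπu/L) du = L/2, the integral (without the A² prefactor) comes out to L/2.
Setting this equal to 1 gives A² = 1/(L/2).
Substituting L = 2.230 gives A² = 0.89686, so A = 0.94703.

A ≈ 0.9470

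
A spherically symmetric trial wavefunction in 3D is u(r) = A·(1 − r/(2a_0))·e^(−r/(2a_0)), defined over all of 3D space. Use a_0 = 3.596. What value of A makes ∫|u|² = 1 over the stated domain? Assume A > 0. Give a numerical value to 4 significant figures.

Normalization requires ∫|u|² 4πr² dr = 1, integrated from 0 to ∞.
The angular integral contributes 4π, leaving ∫₀^∞ r²|u|² dr.
Using ∫₀^∞ rⁿ e^(−αr) dr = n!/αⁿ⁺¹, ∫|u|² 4πr² dr = A²·(8·π·a_0^3).
Setting this equal to 1 gives A² = 1/(8·π·a_0^3).
Substituting a_0 = 3.596 gives A² = 0.00085566, so A = 0.029252.

A ≈ 0.02925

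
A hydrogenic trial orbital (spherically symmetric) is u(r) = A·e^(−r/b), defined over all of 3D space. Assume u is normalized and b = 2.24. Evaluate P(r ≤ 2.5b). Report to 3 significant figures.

P ≈ 0.875

Integrate the radial probability density 4πr²|u|² over r ≤ 2.5b.
Normalization gives A² = 1/(π·b^3).
Substituting t = r/b, A², 4π and the length scale all cancel in the ratio: P = ∫_{0}^{2.5} t^2·e^(-2·t) dt / ∫_{0}^{∞} t^2·e^(-2·t) dt.
Using ∫ t^2·e^(-2·t) dt = -(2·t^2 + 2·t + 1)·e^(-2·t)/4, the numerator is 1/4 - 37·e^(-5)/8 and the denominator is 1/4.
This evaluates to P = 0.8753.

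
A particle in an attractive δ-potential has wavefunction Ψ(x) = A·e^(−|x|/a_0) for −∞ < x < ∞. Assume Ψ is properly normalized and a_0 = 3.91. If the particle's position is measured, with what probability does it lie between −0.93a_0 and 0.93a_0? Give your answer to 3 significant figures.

P ≈ 0.844

The probability is P = ∫ |Ψ|² dx over [−0.93a_0, 0.93a_0].
Since A² = 1/(a_0), this is the region integral divided by the full normalization integral.
By symmetry take twice the x ≥ 0 contribution in numerator and denominator; the 2's cancel. Let u = x/a_0; then A² and the length scale cancel, so P = ∫_{0}^{0.93} e^(-2·u) du ÷ ∫_{0}^{∞} e^(-2·u) du.
Using ∫ e^(-2·u) du = -e^(-2·u)/2, the numerator is 1/2 - e^(-93/50)/2 and the denominator is 1/2.
This works out to P = 0.8443.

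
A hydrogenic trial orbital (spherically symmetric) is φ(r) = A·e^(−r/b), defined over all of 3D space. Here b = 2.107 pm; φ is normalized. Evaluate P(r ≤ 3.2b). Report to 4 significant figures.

P ≈ 0.9537

With dV = 4πr²dr, the probability is ∫|φ|² dV over r ≤ 3.2b.
The full normalization integral is A²·[π·b^3] = 1, fixing A².
Let u = r/b; then A², 4π and the length scale all cancel, so P = ∫_{0}^{3.2} u^2·e^(-2·u) du ÷ ∫_{0}^{∞} u^2·e^(-2·u) du.
With ∫ u^2·e^(-2·u) du = -(2·u^2 + 2·u + 1)·e^(-2·u)/4 + C, the region integral is 1/4 - 697·e^(-32/5)/100 and the full one is 1/4.
Taking the ratio yields P = 0.95368.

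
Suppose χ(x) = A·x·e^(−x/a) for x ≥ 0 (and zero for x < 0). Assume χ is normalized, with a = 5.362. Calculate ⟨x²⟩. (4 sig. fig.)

The expectation value is the |χ|²-weighted average of x^2: ∫ x^2|χ|² dx.
With ∫₀^∞ x^4 e^(−αx) dx = 4!/α^5, since the A² factors cancel between numerator and denominator, ⟨x²⟩ = 3·a^2.
Putting a = 5.362 gives 86.253.

⟨x^2⟩ ≈ 86.25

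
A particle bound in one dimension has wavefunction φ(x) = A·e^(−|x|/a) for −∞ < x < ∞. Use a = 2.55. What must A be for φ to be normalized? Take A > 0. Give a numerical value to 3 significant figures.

A ≈ 0.626

Normalization requires ∫|φ|² dx = 1, integrated from −∞ to ∞.
With φ = A·e^(−|x|/a), the integral evaluates to A²·[a].
Setting this equal to 1 gives A² = 1/(a).
Substituting a = 2.55 gives A² = 0.3922, so A = 0.6262.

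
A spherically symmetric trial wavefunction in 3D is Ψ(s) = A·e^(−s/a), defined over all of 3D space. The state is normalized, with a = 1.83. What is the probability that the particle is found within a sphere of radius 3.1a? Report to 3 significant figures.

With dV = 4πs²ds, the probability is ∫|Ψ|² dV over s ≤ 3.1a.
A² is fixed by ∫₀^∞ 4πs²|Ψ|² ds = 1, i.e. A² = (π·a^3)^(−1).
Substituting u = s/a, A², 4π and the length scale all cancel in the ratio: P = ∫_{0}^{3.1} u^2·e^(-2·u) du / ∫_{0}^{∞} u^2·e^(-2·u) du.
With ∫ u^2·e^(-2·u) du = -(2·u^2 + 2·u + 1)·e^(-2·u)/4 + C, the region integral is 1/4 - 1321·e^(-31/5)/200 and the full one is 1/4.
Taking the ratio yields P = 0.9464.

P ≈ 0.946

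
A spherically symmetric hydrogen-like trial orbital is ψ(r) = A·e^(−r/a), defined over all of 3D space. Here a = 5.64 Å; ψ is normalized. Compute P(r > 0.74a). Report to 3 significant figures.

With dV = 4πr²dr, the probability is ∫|ψ|² dV over r > 0.74a.
A² is fixed by ∫₀^∞ 4πr²|ψ|² dr = 1, i.e. A² = (π·a^3)^(−1).
Substituting u = r/a, A², 4π and the length scale all cancel in the ratio: P = ∫_{0.74}^{∞} u^2·e^(-2·u) du / ∫_{0}^{∞} u^2·e^(-2·u) du.
Using ∫ u^2·e^(-2·u) du = -(2·u^2 + 2·u + 1)·e^(-2·u)/4, the numerator is 4469·e^(-37/25)/5000 and the denominator is 1/4.
This evaluates to P = 0.8139.

P ≈ 0.814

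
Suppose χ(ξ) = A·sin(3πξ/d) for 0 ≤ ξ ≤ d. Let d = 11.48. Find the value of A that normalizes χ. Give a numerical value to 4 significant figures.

A ≈ 0.4174

The normalization condition is ∫|χ|² dξ = 1 from 0 to d.
With χ = A·sin(3πξ/d), the integral evaluates to A²·[d/2].
So A² = (d/2)^(−1).
With d = 11.48: A² = 0.17422 and A = 0.41739.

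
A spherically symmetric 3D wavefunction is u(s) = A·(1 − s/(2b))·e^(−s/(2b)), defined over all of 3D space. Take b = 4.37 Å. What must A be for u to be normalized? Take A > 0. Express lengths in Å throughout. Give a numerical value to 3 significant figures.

Normalization requires ∫|u|² 4πs² ds = 1, integrated from 0 to ∞.
The angular integral contributes 4π, leaving ∫₀^∞ s²|u|² ds.
∫|u|² 4πs² ds = A²·(8·π·b^3).
So A² = (8·π·b^3)^(−1).
Substituting b = 4.37 gives A² = 0.0004768, so A = 0.02184.

A ≈ 0.0218 Å^(-3/2)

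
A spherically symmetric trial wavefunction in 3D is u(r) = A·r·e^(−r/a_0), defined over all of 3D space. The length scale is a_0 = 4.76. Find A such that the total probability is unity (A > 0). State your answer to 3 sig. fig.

We need A² ∫|f|² 4πr² dr = 1, taking the integral from 0 to ∞.
Carrying out the integral gives A² · 3·π·a_0^5.
Hence A² = 1/[3·π·a_0^5].
Plugging in a_0 = 4.76 yields A = 0.006589.

A ≈ 0.00659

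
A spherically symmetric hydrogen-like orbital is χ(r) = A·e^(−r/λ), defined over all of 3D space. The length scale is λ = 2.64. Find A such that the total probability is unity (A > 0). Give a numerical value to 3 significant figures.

Normalization requires ∫|χ|² 4πr² dr = 1, integrated from 0 to ∞.
The integral (without the A² prefactor) comes out to π·λ^3.
Setting this equal to 1 gives A² = 1/(π·λ^3).
Substituting λ = 2.64 gives A² = 0.01730, so A = 0.1315.

A ≈ 0.132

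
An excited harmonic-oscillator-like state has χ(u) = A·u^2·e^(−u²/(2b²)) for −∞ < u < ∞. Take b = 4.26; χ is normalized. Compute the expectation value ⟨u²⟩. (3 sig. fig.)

⟨u^2⟩ ≈ 45.4

By definition ⟨u²⟩ = ∫ u^2 |χ(u)|² du.
Evaluating both integrals, ⟨u²⟩ = 5·b^2/2.
With b = 4.26, ⟨u^2⟩ = 45.37.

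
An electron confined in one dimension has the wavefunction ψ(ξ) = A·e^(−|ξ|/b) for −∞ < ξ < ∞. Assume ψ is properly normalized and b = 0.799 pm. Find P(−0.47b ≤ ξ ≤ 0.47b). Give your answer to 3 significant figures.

|ψ|² is the probability density, so P = ∫_{−0.47b}^{0.47b} |ψ|² dξ.
With A² fixed by ∫|ψ|² = 1, i.e. A² = (b)^(−1), substitute and integrate.
By symmetry take twice the ξ ≥ 0 contribution in numerator and denominator; the 2's cancel. In terms of u = ξ/b (A² and the length scale cancel between numerator and denominator), P = [∫_{0}^{0.47} e^(-2·u) du] / [∫_{0}^{∞} e^(-2·u) du].
An antiderivative of e^(-2·u) is -e^(-2·u)/2; evaluating from 0 to 0.47 gives 1/2 - e^(-47/50)/2, while the full integral is 1/2.
Evaluating gives P = 0.6094.

P ≈ 0.609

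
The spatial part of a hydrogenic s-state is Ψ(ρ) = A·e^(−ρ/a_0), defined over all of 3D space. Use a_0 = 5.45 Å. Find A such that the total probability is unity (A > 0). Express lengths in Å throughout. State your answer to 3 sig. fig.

The normalization condition is ∫|Ψ|² 4πρ² dρ = 1 from 0 to ∞.
With Ψ = A·e^(−ρ/a_0), the integral evaluates to A²·[π·a_0^3].
Hence A² = 1/[π·a_0^3].
Plugging in a_0 = 5.45 yields A = 0.04434.

A ≈ 0.0443 Å^(-3/2)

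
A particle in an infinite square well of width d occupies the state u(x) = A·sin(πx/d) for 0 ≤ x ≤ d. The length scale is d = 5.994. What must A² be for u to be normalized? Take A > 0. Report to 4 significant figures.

The normalization condition is ∫|u|² dx = 1 from 0 to d.
With ∫₀^d sin²(nπx/d) dx = d/2, the integral (without the A² prefactor) comes out to d/2.
With d = 5.994: A² = 0.33367 and A = 0.57764.

A^2 ≈ 0.3337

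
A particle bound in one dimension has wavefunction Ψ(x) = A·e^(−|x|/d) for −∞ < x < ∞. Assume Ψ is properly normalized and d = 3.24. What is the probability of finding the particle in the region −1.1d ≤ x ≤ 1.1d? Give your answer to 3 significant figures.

|Ψ|² is the probability density, so P = ∫_{−1.1d}^{1.1d} |Ψ|² dx.
With A² fixed by ∫|Ψ|² = 1, i.e. A² = (d)^(−1), substitute and integrate.
Both integrals are even about x = 0, so only the x ≥ 0 halves are needed (the factors of 2 cancel). Let u = x/d; then A² and the length scale cancel, so P = ∫_{0}^{1.1} e^(-2·u) du ÷ ∫_{0}^{∞} e^(-2·u) du.
With ∫ e^(-2·u) du = -e^(-2·u)/2 + C, the region integral is 1/2 - e^(-11/5)/2 and the full one is 1/2.
The result is P = 0.8892.

P ≈ 0.889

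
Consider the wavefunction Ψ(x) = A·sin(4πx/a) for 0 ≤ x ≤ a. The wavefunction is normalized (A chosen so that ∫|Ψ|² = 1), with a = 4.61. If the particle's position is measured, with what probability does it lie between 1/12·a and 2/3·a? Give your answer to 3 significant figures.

P ≈ 0.652

P = ∫_{1/12·a}^{2/3·a} |Ψ(x)|² dx.
With A² fixed by ∫|Ψ|² = 1, i.e. A² = (a/2)^(−1), substitute and integrate.
Let u = x/a; then A² and the length scale cancel, so P = ∫_{1/12}^{2/3} sin(4·π·u)^2 du ÷ ∫_{0}^{1} sin(4·π·u)^2 du.
With ∫ sin(4·π·u)^2 du = u/2 - sin(4·π·u)·cos(4·π·u)/(8·π) + C, the region integral is √(3)/(16·π) + 7/24 and the full one is 1/2.
The result is P = √(3)/(8·π) + 7/12.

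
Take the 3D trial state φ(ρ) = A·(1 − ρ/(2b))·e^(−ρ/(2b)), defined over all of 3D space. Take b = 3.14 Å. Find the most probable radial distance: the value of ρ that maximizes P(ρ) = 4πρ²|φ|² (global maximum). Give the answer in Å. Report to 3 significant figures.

Differentiate P(ρ) = 4πρ²|φ|² with respect to ρ and set to zero.
This gives ρ = b·(√(5) + 3).
With b = 3.14, the most probable radial distance is 16.44 Å.

ρ ≈ 16.4 Å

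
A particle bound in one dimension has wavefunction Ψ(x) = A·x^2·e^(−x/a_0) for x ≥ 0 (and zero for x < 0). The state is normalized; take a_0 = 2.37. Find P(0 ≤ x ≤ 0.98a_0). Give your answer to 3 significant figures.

P = ∫_{0}^{0.98a_0} |Ψ(x)|² dx.
With A² fixed by ∫|Ψ|² = 1, i.e. A² = (3·a_0^5/4)^(−1), substitute and integrate.
In terms of u = x/a_0 (A² and the length scale cancel between numerator and denominator), P = [∫_{0}^{0.98} u^4·e^(-2·u) du] / [∫_{0}^{∞} u^4·e^(-2·u) du].
With ∫ u^4·e^(-2·u) du = -(u^4/2 + u^3 + 3·u^2/2 + 3·u/2 + 3/4)·e^(-2·u) + C, the region integral is ≈ 0.036837 and the full one is 3/4.
Taking the ratio, P = 0.04912.

P ≈ 0.0491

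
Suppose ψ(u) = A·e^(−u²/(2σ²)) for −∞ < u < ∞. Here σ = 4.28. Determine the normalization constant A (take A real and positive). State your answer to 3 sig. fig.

We need A² ∫|f|² du = 1, taking the integral from −∞ to ∞.
∫|ψ|² du = A²·(√(π)·σ).
Hence A² = 1/[√(π)·σ].
Substituting σ = 4.28 gives A² = 0.1318, so A = 0.3631.

A ≈ 0.363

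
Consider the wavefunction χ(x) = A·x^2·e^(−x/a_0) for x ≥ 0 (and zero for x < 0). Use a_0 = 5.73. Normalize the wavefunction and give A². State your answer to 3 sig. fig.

A^2 ≈ 0.000216

Normalization requires ∫|χ|² dx = 1, integrated from 0 to ∞.
∫|χ|² dx = A²·(3·a_0^5/4).
With a_0 = 5.73: A² = 0.0002159 and A = 0.01469.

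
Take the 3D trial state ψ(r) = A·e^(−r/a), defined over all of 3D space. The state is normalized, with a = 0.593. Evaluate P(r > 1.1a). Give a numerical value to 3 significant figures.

P ≈ 0.623

P = ∫ |ψ|² 4πr² dr over r > 1.1a.
The full normalization integral is A²·[π·a^3] = 1, fixing A².
Let u = r/a; then A², 4π and the length scale all cancel, so P = ∫_{1.1}^{∞} u^2·e^(-2·u) du ÷ ∫_{0}^{∞} u^2·e^(-2·u) du.
An antiderivative of u^2·e^(-2·u) is -(2·u^2 + 2·u + 1)·e^(-2·u)/4; evaluating from 1.1 to ∞ gives 281·e^(-11/5)/200, while the full integral is 1/4.
This evaluates to P = 0.6227.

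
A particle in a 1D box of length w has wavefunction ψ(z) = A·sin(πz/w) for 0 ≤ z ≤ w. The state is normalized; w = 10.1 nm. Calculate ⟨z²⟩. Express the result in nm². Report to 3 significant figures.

⟨z^2⟩ ≈ 28.8 nm^2

⟨z²⟩ = ∫ z^2 |ψ|² dz over the full domain.
With ∫₀^w sin²(nπz/w) dz = w/2, the ratio of the moment integral to the normalization integral gives ⟨z²⟩ = -w^2/(2·π^2) + w^2/3.
Putting w = 10.1 gives 28.84.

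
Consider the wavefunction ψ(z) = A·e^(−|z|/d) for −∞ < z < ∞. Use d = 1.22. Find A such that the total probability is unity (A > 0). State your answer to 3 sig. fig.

A ≈ 0.905

Require ∫ |ψ|² dz = 1 over the whole domain.
The integral (without the A² prefactor) comes out to d.
Hence A² = 1/[d].
With d = 1.22: A² = 0.8197 and A = 0.9054.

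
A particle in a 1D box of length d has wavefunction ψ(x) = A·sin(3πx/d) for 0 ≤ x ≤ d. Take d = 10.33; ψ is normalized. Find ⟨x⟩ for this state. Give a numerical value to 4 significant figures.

⟨x⟩ = ∫ x |ψ|² dx over the full domain.
Since the A² factors cancel between numerator and denominator, ⟨x⟩ = d/2.
With d = 10.33, ⟨x⟩ = 5.1650.

⟨x⟩ ≈ 5.165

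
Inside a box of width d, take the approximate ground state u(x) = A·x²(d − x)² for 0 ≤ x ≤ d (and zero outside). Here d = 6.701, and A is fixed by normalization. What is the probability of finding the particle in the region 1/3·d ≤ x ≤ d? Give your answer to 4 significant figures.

The probability is P = ∫ |u|² dx over [1/3·d, d].
Since A² = 1/(d^9/630), this is the region integral divided by the full normalization integral.
Let t = x/d; then A² and the length scale cancel, so P = ∫_{1/3}^{1} t^4·(1 - t)^4 dt ÷ ∫_{0}^{1} t^4·(1 - t)^4 dt.
An antiderivative of t^4·(1 - t)^4 is t^5·(70·t^4 - 315·t^3 + 540·t^2 - 420·t + 126)/630; evaluating from 1/3 to 1 gives ≈ 0.00135739, while the full integral is 1/630.
Taking the ratio, P = 0.85515.

P ≈ 0.8552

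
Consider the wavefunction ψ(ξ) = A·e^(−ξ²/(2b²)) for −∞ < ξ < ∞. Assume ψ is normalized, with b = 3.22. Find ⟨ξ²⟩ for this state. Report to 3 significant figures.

By definition ⟨ξ²⟩ = ∫ ξ^2 |ψ(ξ)|² dξ.
Differentiating ∫e^(−αξ²) dξ = √(π/α) under α to get the higher moments, the ratio of the moment integral to the normalization integral gives ⟨ξ²⟩ = b^2/2.
Putting b = 3.22 gives 5.184.

⟨ξ^2⟩ ≈ 5.18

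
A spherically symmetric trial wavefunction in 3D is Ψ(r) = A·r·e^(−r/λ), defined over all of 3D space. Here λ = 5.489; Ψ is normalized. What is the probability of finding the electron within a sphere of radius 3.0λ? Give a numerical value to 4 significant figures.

P ≈ 0.7149

P = ∫ |Ψ|² 4πr² dr over r ≤ 3.0λ.
The full normalization integral is A²·[3·π·λ^5] = 1, fixing A².
In terms of u = r/λ (A², 4π and the length scale all cancel between numerator and denominator), P = [∫_{0}^{3.0} u^4·e^(-2·u) du] / [∫_{0}^{∞} u^4·e^(-2·u) du].
With ∫ u^4·e^(-2·u) du = -(u^4/2 + u^3 + 3·u^2/2 + 3·u/2 + 3/4)·e^(-2·u) + C, the region integral is 3/4 - 345·e^(-6)/4 and the full one is 3/4.
Taking the ratio yields P = 0.71494.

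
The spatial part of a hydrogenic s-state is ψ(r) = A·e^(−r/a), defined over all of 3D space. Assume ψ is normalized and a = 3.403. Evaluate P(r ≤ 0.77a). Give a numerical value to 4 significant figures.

P ≈ 0.2013

With dV = 4πr²dr, the probability is ∫|ψ|² dV over r ≤ 0.77a.
Normalization gives A² = 1/(π·a^3).
In terms of u = r/a (A², 4π and the length scale all cancel between numerator and denominator), P = [∫_{0}^{0.77} u^2·e^(-2·u) du] / [∫_{0}^{∞} u^2·e^(-2·u) du].
Using ∫ u^2·e^(-2·u) du = -(2·u^2 + 2·u + 1)·e^(-2·u)/4, the numerator is ≈ 0.0503147 and the denominator is 1/4.
The region integral divided by the full integral gives P = 0.20126.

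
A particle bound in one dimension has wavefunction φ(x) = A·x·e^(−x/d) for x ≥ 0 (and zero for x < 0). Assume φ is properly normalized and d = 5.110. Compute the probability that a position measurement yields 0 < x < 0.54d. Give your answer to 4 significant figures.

P = ∫_{0}^{0.54d} |φ(x)|² dx.
With A² fixed by ∫|φ|² = 1, i.e. A² = (d^3/4)^(−1), substitute and integrate.
Substituting u = x/d, A² and the length scale cancel in the ratio: P = ∫_{0}^{0.54} u^2·e^(-2·u) du / ∫_{0}^{∞} u^2·e^(-2·u) du.
With ∫ u^2·e^(-2·u) du = -(2·u^2 + 2·u + 1)·e^(-2·u)/4 + C, the region integral is 1/4 - 3329·e^(-27/25)/5000 and the full one is 1/4.
Evaluating gives P = 0.095589.

P ≈ 0.09559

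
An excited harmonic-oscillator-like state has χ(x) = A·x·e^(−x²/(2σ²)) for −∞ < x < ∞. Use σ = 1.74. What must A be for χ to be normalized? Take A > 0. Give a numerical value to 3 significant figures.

A ≈ 0.463

We need A² ∫|f|² dx = 1, taking the integral from −∞ to ∞.
Differentiating ∫e^(−αx²) dx = √(π/α) under α to get the higher moments, carrying out the integral gives A² · √(π)·σ^3/2.
So A² = (√(π)·σ^3/2)^(−1).
Substituting σ = 1.74 gives A² = 0.2142, so A = 0.4628.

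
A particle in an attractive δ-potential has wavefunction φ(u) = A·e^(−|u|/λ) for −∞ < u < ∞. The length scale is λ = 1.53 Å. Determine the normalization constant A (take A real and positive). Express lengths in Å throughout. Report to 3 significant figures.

A ≈ 0.808 Å^(-1/2)

We need A² ∫|f|² du = 1, taking the integral from −∞ to ∞.
Carrying out the integral gives A² · λ.
Plugging in λ = 1.53 yields A = 0.8085.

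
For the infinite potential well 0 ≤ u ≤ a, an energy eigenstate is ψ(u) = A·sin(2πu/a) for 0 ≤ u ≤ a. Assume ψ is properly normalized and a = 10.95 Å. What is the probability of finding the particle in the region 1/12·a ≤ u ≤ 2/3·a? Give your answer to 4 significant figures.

|ψ|² is the probability density, so P = ∫_{1/12·a}^{2/3·a} |ψ|² du.
The normalization integral ∫|ψ|²du over the whole domain equals a/2·A², and A² cancels in the ratio.
In terms of t = u/a (A² and the length scale cancel between numerator and denominator), P = [∫_{1/12}^{2/3} sin(2·π·t)^2 dt] / [∫_{0}^{1} sin(2·π·t)^2 dt].
Using ∫ sin(2·π·t)^2 dt = t/2 - sin(4·π·t)/(8·π), the numerator is 7/24 and the denominator is 1/2.
Evaluating gives P = 7/12.

P ≈ 0.5833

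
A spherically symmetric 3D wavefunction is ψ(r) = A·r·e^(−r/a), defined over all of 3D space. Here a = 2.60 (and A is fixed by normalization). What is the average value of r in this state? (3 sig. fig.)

⟨r⟩ ≈ 6.50

The expectation value is the |ψ|²-weighted average of r: ∫ r|ψ|² 4πr² dr.
The ratio of the moment integral to the normalization integral gives ⟨r⟩ = 5·a/2.
Putting a = 2.60 gives 6.500.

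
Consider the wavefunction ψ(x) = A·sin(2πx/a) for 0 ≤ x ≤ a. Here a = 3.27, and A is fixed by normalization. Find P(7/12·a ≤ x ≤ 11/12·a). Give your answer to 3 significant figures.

P ≈ 0.471

The probability is P = ∫ |ψ|² dx over [7/12·a, 11/12·a].
The normalization integral ∫|ψ|²dx over the whole domain equals a/2·A², and A² cancels in the ratio.
Let u = x/a; then A² and the length scale cancel, so P = ∫_{7/12}^{11/12} sin(2·π·u)^2 du ÷ ∫_{0}^{1} sin(2·π·u)^2 du.
Using ∫ sin(2·π·u)^2 du = u/2 - sin(4·π·u)/(8·π), the numerator is √(3)/(8·π) + 1/6 and the denominator is 1/2.
The result is P = (√(3)/4 + π/3)/π.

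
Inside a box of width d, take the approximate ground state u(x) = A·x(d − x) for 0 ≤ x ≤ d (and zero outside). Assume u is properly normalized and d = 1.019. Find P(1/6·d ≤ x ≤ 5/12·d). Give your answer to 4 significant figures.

|u|² is the probability density, so P = ∫_{1/6·d}^{5/12·d} |u|² dx.
Since A² = 1/(d^5/30), this is the region integral divided by the full normalization integral.
Let t = x/d; then A² and the length scale cancel, so P = ∫_{1/6}^{5/12} t^2·(1 - t)^2 dt ÷ ∫_{0}^{1} t^2·(1 - t)^2 dt.
An antiderivative of t^2·(1 - t)^2 is t^3·(6·t^2 - 15·t + 10)/30; evaluating from 1/6 to 5/12 gives ≈ 0.0103709, while the full integral is 1/30.
Taking the ratio, P = 0.31113.

P ≈ 0.3111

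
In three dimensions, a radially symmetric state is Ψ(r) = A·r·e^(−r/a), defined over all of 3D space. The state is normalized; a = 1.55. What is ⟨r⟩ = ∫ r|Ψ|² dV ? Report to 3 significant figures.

⟨r⟩ ≈ 3.88

⟨r⟩ = ∫ r |Ψ|² 4πr² dr over the full domain.
With ∫₀^∞ r^5 e^(−αr) dr = 5!/α^6, since the A² factors cancel between numerator and denominator, ⟨r⟩ = 5·a/2.
With a = 1.55, ⟨r⟩ = 3.875.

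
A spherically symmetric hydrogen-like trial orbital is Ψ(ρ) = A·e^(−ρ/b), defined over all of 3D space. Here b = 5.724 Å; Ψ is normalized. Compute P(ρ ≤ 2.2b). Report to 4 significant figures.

P ≈ 0.8149

Integrate the radial probability density 4πρ²|Ψ|² over ρ ≤ 2.2b.
Normalization gives A² = 1/(π·b^3).
In terms of u = ρ/b (A², 4π and the length scale all cancel between numerator and denominator), P = [∫_{0}^{2.2} u^2·e^(-2·u) du] / [∫_{0}^{∞} u^2·e^(-2·u) du].
With ∫ u^2·e^(-2·u) du = -(2·u^2 + 2·u + 1)·e^(-2·u)/4 + C, the region integral is 1/4 - 377·e^(-22/5)/100 and the full one is 1/4.
This evaluates to P = 0.81486.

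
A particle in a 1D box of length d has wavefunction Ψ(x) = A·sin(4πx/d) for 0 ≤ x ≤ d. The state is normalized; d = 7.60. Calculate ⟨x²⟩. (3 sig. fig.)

The expectation value is the |Ψ|²-weighted average of x^2: ∫ x^2|Ψ|² dx.
With ∫₀^d sin²(nπx/d) dx = d/2, the ratio of the moment integral to the normalization integral gives ⟨x²⟩ = -d^2/(32·π^2) + d^2/3.
With d = 7.60, ⟨x^2⟩ = 19.07.

⟨x^2⟩ ≈ 19.1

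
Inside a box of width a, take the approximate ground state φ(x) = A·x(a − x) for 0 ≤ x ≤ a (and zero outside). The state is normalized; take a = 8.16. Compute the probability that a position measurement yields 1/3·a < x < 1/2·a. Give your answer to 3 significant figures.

P ≈ 0.290

|φ|² is the probability density, so P = ∫_{1/3·a}^{1/2·a} |φ|² dx.
The normalization integral ∫|φ|²dx over the whole domain equals a^5/30·A², and A² cancels in the ratio.
Let u = x/a; then A² and the length scale cancel, so P = ∫_{1/3}^{1/2} u^2·(1 - u)^2 du ÷ ∫_{0}^{1} u^2·(1 - u)^2 du.
With ∫ u^2·(1 - u)^2 du = u^3·(6·u^2 - 15·u + 10)/30 + C, the region integral is 47/4860 and the full one is 1/30.
The result is P = 47/162.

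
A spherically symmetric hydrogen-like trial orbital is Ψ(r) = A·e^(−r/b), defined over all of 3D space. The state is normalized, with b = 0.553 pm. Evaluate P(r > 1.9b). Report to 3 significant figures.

P ≈ 0.269

With dV = 4πr²dr, the probability is ∫|Ψ|² dV over r > 1.9b.
Normalization gives A² = 1/(π·b^3).
Substituting u = r/b, A², 4π and the length scale all cancel in the ratio: P = ∫_{1.9}^{∞} u^2·e^(-2·u) du / ∫_{0}^{∞} u^2·e^(-2·u) du.
With ∫ u^2·e^(-2·u) du = -(2·u^2 + 2·u + 1)·e^(-2·u)/4 + C, the region integral is 601·e^(-19/5)/200 and the full one is 1/4.
This evaluates to P = 0.2689.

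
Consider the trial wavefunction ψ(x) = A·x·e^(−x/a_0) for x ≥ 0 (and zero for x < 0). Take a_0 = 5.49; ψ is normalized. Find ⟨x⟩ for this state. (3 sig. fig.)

⟨x⟩ ≈ 8.24

By definition ⟨x⟩ = ∫ x |ψ(x)|² dx.
Using ∫₀^∞ xⁿ e^(−αx) dx = n!/αⁿ⁺¹, evaluating both integrals, ⟨x⟩ = 3·a_0/2.
With a_0 = 5.49, ⟨x⟩ = 8.235.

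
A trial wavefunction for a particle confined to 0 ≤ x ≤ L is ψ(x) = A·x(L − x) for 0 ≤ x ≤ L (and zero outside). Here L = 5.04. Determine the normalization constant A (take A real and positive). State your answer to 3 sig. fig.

A ≈ 0.0960

Normalization requires ∫|ψ|² dx = 1, integrated from 0 to L.
The integral (without the A² prefactor) comes out to L^5/30.
Hence A² = 1/[L^5/30].
Plugging in L = 5.04 yields A = 0.09605.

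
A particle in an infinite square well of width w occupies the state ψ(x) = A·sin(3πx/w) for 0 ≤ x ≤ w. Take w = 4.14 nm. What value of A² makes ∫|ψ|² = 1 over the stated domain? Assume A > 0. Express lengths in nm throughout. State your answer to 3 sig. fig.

A^2 ≈ 0.483 nm^(-1)

Require ∫ |ψ|² dx = 1 over the whole domain.
∫|ψ|² dx = A²·(w/2).
So A² = (w/2)^(−1).
Substituting w = 4.14 gives A² = 0.4831, so A = 0.6950.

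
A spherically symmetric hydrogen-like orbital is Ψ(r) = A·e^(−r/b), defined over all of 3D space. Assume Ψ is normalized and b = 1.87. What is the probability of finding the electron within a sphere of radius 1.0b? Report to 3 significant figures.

P ≈ 0.323

With dV = 4πr²dr, the probability is ∫|Ψ|² dV over r ≤ 1.0b.
A² is fixed by ∫₀^∞ 4πr²|Ψ|² dr = 1, i.e. A² = (π·b^3)^(−1).
Substituting u = r/b, A², 4π and the length scale all cancel in the ratio: P = ∫_{0}^{1.0} u^2·e^(-2·u) du / ∫_{0}^{∞} u^2·e^(-2·u) du.
With ∫ u^2·e^(-2·u) du = -(2·u^2 + 2·u + 1)·e^(-2·u)/4 + C, the region integral is 1/4 - 5·e^(-2)/4 and the full one is 1/4.
This evaluates to P = 0.3233.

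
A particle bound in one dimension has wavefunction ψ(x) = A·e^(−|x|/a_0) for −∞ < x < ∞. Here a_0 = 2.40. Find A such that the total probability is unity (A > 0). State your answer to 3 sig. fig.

We need A² ∫|f|² dx = 1, taking the integral from −∞ to ∞.
With ∫₀^∞ x^0 e^(−αx) dx = 0!/α^1, ∫|ψ|² dx = A²·(a_0).
Plugging in a_0 = 2.40 yields A = 0.6455.

A ≈ 0.645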